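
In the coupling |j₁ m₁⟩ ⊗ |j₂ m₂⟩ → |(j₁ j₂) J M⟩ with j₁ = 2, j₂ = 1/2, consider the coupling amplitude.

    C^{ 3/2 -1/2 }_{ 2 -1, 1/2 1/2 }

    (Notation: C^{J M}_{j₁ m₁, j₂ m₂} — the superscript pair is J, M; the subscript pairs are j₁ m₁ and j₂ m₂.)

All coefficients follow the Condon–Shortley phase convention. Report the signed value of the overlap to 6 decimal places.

−√(3/5) ≈ -0.774597

√[4·1!3!0!/5! · 1!3!1!0!1!2!] = √(12/5)
  +(−1)^1/∏(1,0,2,0,1,0)! = -1/2  (running -1/2)
⟨..|..⟩ = √(12/5)·(-1/2) = -0.774597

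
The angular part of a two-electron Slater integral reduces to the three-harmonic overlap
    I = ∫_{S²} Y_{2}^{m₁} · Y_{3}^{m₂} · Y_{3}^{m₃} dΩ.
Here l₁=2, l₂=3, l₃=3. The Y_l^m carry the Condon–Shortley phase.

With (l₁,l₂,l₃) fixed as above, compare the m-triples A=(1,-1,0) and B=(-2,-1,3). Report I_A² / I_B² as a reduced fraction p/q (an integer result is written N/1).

Same 2,3,3: normalisation and zero-m 3j drop out of the ratio.
A: Δ: 2! 2! 4! / 9! → 1/3780; sum: t=0:+1/8 t=1:−1/12 = 1/24; 3j²(2 3 3; 1 -1 0) = Δ·Π!·Σ² = 1/210  (sign -1)
B: Δ: 2! 2! 4! / 9! → 1/3780; sum: t=2:+1/96 = 1/96; 3j²(2 3 3; -2 -1 3) = Δ·Π!·Σ² = 1/42  (sign +1)
I_A²/I_B² = (1/210)/(1/42) = 1/5

1/5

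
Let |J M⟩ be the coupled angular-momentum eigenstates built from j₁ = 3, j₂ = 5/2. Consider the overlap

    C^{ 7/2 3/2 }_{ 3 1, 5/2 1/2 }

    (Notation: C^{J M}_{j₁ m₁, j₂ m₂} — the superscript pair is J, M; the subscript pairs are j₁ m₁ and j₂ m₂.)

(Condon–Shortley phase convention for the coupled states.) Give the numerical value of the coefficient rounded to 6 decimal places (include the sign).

√[8·2!4!3!/10! · 4!2!3!2!5!2!] = √(3072/35)
  +(−1)^0/∏(0,2,2,3,2,0)! = 1/48  (running 1/48)
  +(−1)^1/∏(1,1,1,2,3,1)! = -1/12  (running -1/16)
  +(−1)^2/∏(2,0,0,1,4,2)! = 1/96  (running -5/96)
⟨..|..⟩ = √(3072/35)·(-5/96) = -0.487950

−√(5/21) = -0.487950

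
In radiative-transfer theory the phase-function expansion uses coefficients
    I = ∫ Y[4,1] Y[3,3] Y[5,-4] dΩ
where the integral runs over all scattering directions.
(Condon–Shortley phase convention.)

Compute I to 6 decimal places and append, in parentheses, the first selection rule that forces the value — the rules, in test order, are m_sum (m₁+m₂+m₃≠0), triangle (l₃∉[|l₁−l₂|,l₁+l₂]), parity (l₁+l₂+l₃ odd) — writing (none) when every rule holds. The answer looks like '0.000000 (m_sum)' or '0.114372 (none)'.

-0.186208 (none)

Checks pass: Σm=0; 12 even; l₃=5∈[1,7].
(2·4+1)(2·3+1)(2·5+1) = 693
Δ: 2! 6! 4! / 13! → 1/180180
sum: t=0:+1/576 t=1:−1/144 t=2:+1/576 = -1/288
3j²(4 3 5; 0 0 0) = Δ·Π!·Σ² = 20/1001  (sign +1)
sum: t=2:+1/5760 = 1/5760
3j²(4 3 5; 1 3 -4) = Δ·Π!·Σ² = 9/286  (sign -1)
combine: 4πI² = 693·20/1001·9/286 = 810/1859
take √, sign -1: I = -0.18620781
No selection rule forces the value: the integral is nonzero (none).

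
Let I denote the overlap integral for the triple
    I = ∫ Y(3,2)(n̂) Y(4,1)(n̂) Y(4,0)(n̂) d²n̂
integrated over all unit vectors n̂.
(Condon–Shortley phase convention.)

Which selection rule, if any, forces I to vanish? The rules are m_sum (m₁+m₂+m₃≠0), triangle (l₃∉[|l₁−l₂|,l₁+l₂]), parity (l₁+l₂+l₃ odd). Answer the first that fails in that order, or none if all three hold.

m_sum

Σmᵢ = 3  ✗
l₃∈[|l₁−l₂|,l₁+l₂]=[1,7], have l₃=4
Σlᵢ = 11 ⇒ odd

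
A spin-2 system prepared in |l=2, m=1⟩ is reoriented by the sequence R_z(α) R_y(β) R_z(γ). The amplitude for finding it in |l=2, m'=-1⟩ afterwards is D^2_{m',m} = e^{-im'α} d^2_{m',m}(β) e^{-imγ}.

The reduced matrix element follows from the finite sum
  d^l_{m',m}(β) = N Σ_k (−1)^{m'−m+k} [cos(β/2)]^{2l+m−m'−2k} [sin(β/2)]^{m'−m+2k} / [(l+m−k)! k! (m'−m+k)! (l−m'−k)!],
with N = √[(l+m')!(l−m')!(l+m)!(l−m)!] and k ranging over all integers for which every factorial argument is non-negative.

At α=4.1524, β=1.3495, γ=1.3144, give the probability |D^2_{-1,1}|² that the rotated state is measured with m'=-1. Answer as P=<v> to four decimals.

P=0.3154

Split into d^2_{-1,1}(β=1.3495) × two z-phases.
Half-angle: c=0.780863, s=0.624702. N=√(1·6·6·1)=6.000000
Admissible k: 2..3 (factorial args all ≥0)
  k=2: (−1)^0·6.0000/(2)·0.7809^2·0.6247^2 = +0.713867
  k=3: (−1)^1·6.0000/(6)·0.7809^0·0.6247^4 = -0.152297
d^2_{-1,1}(1.3495) = +0.713867 -0.152297 = +0.561569
|D^2_{-1,1}|² = |d^2_{-1,1}(β)|² = (+0.561569)² = 0.315360 (the z-rotation phases have unit modulus)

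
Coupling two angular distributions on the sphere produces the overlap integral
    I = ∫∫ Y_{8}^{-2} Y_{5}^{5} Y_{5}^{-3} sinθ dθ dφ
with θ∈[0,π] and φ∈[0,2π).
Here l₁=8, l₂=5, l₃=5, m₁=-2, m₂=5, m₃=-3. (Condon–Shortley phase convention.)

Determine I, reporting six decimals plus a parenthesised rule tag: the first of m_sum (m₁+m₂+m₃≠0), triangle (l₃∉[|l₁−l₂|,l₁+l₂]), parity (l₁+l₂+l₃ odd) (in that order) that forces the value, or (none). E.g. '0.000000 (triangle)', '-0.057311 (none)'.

m-sum 0 ✓  L=18 even ✓  3≤5≤13 ✓
Π(2lᵢ+1) = 17×11×11 = 2057
triangle coeff Δ(8,5,5) = 1/37413090
Σ_t [3,5]: t=3:−1/1036800 t=4:+1/331776 t=5:−1/1036800 = 1/921600
(3j)²=490/46189 [(8 5 5; 0 0 0)], sign=-1
Σ_t [8,8]: t=8:+1/116121600 = 1/116121600
(3j)²=70/46189 [(8 5 5; -2 5 -3)], sign=+1
⇒ 4πI² = 34300/1037153
I = (-1)√(34300/1037153/(4π)) = -0.05130040
No selection rule forces the value: the integral is nonzero (none).

-0.051300 (none)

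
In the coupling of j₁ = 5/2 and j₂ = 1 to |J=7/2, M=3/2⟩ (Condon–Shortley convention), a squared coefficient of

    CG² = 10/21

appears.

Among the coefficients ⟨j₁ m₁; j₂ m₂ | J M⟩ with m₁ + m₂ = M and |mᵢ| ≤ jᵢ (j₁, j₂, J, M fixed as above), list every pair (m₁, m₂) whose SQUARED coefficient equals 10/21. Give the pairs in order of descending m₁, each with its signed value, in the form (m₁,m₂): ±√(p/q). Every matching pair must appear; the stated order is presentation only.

(3/2,0): +√(10/21); (1/2,1): +√(10/21)

Admissible pairs with m₁+m₂ = M = 3/2: (1/2,1), (3/2,0), (5/2,-1)
  (m₁,m₂)=(5/2,-1): CG² = 1/21, CG = +√(1/21)
  (m₁,m₂)=(3/2,0): CG² = 10/21, CG = +√(10/21)   ← matches the target
  (m₁,m₂)=(1/2,1): CG² = 10/21, CG = +√(10/21)   ← matches the target
Pairs with CG² = 10/21: (3/2,0): +√(10/21); (1/2,1): +√(10/21)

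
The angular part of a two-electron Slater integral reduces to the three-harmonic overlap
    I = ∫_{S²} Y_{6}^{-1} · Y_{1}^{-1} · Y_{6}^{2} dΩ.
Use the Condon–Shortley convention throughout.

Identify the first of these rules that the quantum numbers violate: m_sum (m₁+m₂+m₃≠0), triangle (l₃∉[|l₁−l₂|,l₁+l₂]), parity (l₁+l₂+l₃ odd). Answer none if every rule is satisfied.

parity

m₁+m₂+m₃ = -1 − 1 + 2 = 0  ✓
triangle: |6−1|=5 ≤ l₃=6 ≤ 6+1=7  ✓
parity: l₁+l₂+l₃ = 13 is odd  ✗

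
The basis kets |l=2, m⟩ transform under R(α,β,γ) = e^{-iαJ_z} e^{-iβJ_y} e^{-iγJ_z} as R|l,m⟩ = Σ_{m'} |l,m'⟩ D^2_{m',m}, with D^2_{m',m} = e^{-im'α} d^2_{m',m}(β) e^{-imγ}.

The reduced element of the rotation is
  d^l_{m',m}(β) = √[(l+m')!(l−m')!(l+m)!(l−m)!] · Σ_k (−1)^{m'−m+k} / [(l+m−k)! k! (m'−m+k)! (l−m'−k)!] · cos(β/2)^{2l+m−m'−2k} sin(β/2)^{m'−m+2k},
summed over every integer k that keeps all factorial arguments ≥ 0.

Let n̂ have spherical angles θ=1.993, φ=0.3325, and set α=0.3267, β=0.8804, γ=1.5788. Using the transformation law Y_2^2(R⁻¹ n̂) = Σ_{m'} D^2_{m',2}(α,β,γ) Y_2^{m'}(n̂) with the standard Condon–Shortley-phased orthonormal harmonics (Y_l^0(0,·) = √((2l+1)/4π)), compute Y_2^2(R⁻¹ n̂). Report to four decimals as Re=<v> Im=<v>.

Re=-0.3107 Im=0.0013

Need the full column D^2_{m',2} for m'=−2..2 at α=0.3267, β=0.8804, γ=1.5788.
cos(β/2)=0.904666, sin(β/2)=0.426120
d^2_{-2,2}: single k=4 term ⇒ +0.032971;  D = -0.026497-0.019621i
d^2_{-1,2}: single k=3 term ⇒ +0.139996;  D = -0.133293-0.042799i
d^2_{0,2}: single k=2 term ⇒ +0.364013;  D = -0.363967+0.005827i
d^2_{1,2}: single k=1 term ⇒ +0.630998;  D = -0.594304+0.212039i
d^2_{2,2}: single k=0 term ⇒ +0.669814;  D = -0.525261+0.415634i
Y_2^{m'}(θ=1.993,φ=0.3325) and Σ D·Y over m':
  (-0.0265-0.0196i)·(+0.2529-0.1983i)  (-0.1333-0.0428i)·(-0.2730+0.0943i)  (-0.3640+0.0058i)·(-0.1565+0.0000i)  (-0.5943+0.2120i)·(+0.2730+0.0943i)  (-0.5253+0.4156i)·(+0.2529+0.1983i)
Y_2^2(R⁻¹ n̂) = -0.310698+0.001308i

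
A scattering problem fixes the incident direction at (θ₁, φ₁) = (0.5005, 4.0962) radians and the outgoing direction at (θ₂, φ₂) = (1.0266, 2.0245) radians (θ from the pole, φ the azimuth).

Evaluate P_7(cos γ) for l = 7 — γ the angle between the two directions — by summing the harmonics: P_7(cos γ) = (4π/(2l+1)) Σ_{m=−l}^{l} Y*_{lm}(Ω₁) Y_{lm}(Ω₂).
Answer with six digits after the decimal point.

Summing Y*_{l m}(θ₁,φ₁)·Y_{l m}(θ₂,φ₂) over m ∈ [−7, 7]; prefactor 4π/(2·7+1) = 0.837758:
  term(m=-7) = -0.000175+0.000459i   from Y*(Ω₁)=-0.002700-0.001138i, Y(Ω₂)=-0.005759-0.167665i
  term(m=-6) = +0.007543-0.001034i   from Y*(Ω₁)=+0.017028-0.010570i, Y(Ω₂)=+0.346945+0.154674i
  term(m=-5) = -0.020902-0.028245i   from Y*(Ω₁)=-0.005097+0.083933i, Y(Ω₂)=-0.320221+0.268474i
  term(m=-4) = -0.009896+0.021419i   from Y*(Ω₁)=-0.186468-0.149816i, Y(Ω₂)=-0.023832-0.095718i
  term(m=-3) = -0.137797+0.009396i   from Y*(Ω₁)=+0.434075-0.123773i, Y(Ω₂)=-0.299289-0.063693i
  term(m=-2) = +0.064009+0.100085i   from Y*(Ω₁)=-0.157986+0.448877i, Y(Ω₂)=+0.153735-0.196705i
  term(m=-1) = -0.004000+0.007306i   from Y*(Ω₁)=-0.022684-0.032032i, Y(Ω₂)=-0.093008-0.190735i
  term(m=+0) = -0.125237-0.000000i   from Y*(Ω₁)=-0.448114-0.000000i, Y(Ω₂)=+0.279476+0.000000i
  term(m=+1) = -0.004000-0.007306i   from Y*(Ω₁)=+0.022684-0.032032i, Y(Ω₂)=+0.093008-0.190735i
  term(m=+2) = +0.064009-0.100085i   from Y*(Ω₁)=-0.157986-0.448877i, Y(Ω₂)=+0.153735+0.196705i
  term(m=+3) = -0.137797-0.009396i   from Y*(Ω₁)=-0.434075-0.123773i, Y(Ω₂)=+0.299289-0.063693i
  term(m=+4) = -0.009896-0.021419i   from Y*(Ω₁)=-0.186468+0.149816i, Y(Ω₂)=-0.023832+0.095718i
  term(m=+5) = -0.020902+0.028245i   from Y*(Ω₁)=+0.005097+0.083933i, Y(Ω₂)=+0.320221+0.268474i
  term(m=+6) = +0.007543+0.001034i   from Y*(Ω₁)=+0.017028+0.010570i, Y(Ω₂)=+0.346945-0.154674i
  term(m=+7) = -0.000175-0.000459i   from Y*(Ω₁)=+0.002700-0.001138i, Y(Ω₂)=+0.005759-0.167665i
Accumulated sum -0.327675-0.000000i; after 4π/(2l+1) scaling, -0.274512-0.000000i ⇒ P_7 = -0.274512

-0.274512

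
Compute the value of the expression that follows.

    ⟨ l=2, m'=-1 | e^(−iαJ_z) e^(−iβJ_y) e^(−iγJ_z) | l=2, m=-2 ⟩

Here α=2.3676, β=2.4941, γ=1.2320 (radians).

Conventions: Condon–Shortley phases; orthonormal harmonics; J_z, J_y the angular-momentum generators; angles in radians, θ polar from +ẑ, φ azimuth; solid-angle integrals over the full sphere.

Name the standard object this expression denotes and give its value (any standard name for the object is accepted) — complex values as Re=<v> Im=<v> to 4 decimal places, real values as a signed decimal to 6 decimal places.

This is a Wigner D-matrix element — the rotation-matrix element ⟨l m'| R(α,β,γ) |l m⟩ in the angular-momentum basis.
D^2_{-1,-2}(2.3676,2.4941,1.2320) = e^{-i·-1·2.3676}·d^2_{-1,-2}(2.4941)·e^{-i·-2·1.2320}. Compute d first:
Half-angle: c=0.318120, s=0.948050. N=√(1·6·1·24)=12.000000
k∈{0} keeps every argument non-negative
  k=0: (−1)^1·12.0000/(6)·0.3181^3·0.9481^1 = -0.061043
d^2_{-1,-2}(2.4941) = -0.061043
Attach z-rotation phases: D = e^{-i(-1)(2.3676)}·(-0.061043)·e^{-i(-2)(1.2320)} = -0.007260+0.060610i

Wigner D-matrix element, Re=-0.0073 Im=0.0606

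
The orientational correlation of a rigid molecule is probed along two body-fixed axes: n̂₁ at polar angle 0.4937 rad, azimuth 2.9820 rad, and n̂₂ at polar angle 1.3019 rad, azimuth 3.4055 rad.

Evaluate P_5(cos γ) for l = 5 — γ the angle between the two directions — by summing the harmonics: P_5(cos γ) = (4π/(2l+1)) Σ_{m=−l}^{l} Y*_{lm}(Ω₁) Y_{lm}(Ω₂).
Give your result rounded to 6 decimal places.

-0.271452

Term-by-term m-sum for l=5 (normalisation 4π/11 = 1.142397):
  m=-5: Y*=-0.007744+0.007941i  Y=-0.096098+0.374384i  product -0.002229-0.003662i
  m=-4: Y*=+0.052344-0.038840i  Y=+0.165947-0.293109i  product -0.002698-0.021788i
  m=-3: Y*=-0.195365+0.101406i  Y=+0.079448-0.080459i  product -0.007362+0.023776i
  m=-2: Y*=+0.422049-0.139481i  Y=-0.284971+0.166134i  product -0.097099+0.109865i
  m=-1: Y*=-0.415249+0.066839i  Y=-0.034727+0.009383i  product +0.013793-0.006218i
  m=+0: Y*=-0.144045-0.000000i  Y=+0.322297+0.000000i  product -0.046425-0.000000i
  m=+1: Y*=+0.415249+0.066839i  Y=+0.034727+0.009383i  product +0.013793+0.006218i
  m=+2: Y*=+0.422049+0.139481i  Y=-0.284971-0.166134i  product -0.097099-0.109865i
  m=+3: Y*=+0.195365+0.101406i  Y=-0.079448-0.080459i  product -0.007362-0.023776i
  m=+4: Y*=+0.052344+0.038840i  Y=+0.165947+0.293109i  product -0.002698+0.021788i
  m=+5: Y*=+0.007744+0.007941i  Y=+0.096098+0.374384i  product -0.002229+0.003662i
Σ over m = -0.237616+0.000000i; ×(4π/11) → -0.271452+0.000000i. Real part: -0.271452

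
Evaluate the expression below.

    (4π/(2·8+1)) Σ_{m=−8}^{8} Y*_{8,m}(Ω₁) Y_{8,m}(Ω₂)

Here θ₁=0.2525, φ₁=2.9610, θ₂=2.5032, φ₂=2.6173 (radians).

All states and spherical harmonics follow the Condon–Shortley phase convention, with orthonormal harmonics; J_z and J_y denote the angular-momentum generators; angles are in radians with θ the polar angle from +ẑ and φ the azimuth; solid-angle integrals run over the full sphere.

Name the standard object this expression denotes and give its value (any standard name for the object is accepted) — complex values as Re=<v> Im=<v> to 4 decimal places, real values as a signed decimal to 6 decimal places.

This sum is the spherical-harmonic addition theorem: it equals the Legendre polynomial P_l(cos γ) of the angle γ between the two directions.
Term-by-term m-sum for l=8 (normalisation 4π/17 = 0.739198):
  term(m=-8) = -0.000000+0.000000i   from Y*(Ω₁)=+0.000001-0.000008i, Y(Ω₂)=-0.004058-0.007120i
  term(m=-7) = +0.000004-0.000004i   from Y*(Ω₁)=-0.000037+0.000116i, Y(Ω₂)=-0.038152-0.022275i
  term(m=-6) = -0.000082+0.000154i   from Y*(Ω₁)=+0.000560-0.001056i, Y(Ω₂)=-0.146191-0.000609i
  term(m=-5) = +0.000409-0.002746i   from Y*(Ω₁)=-0.005250+0.006656i, Y(Ω₂)=-0.284152+0.162743i
  term(m=-4) = +0.004164+0.020972i   from Y*(Ω₁)=+0.033379-0.029416i, Y(Ω₂)=-0.241439+0.415517i
  term(m=-3) = -0.031838-0.053151i   from Y*(Ω₁)=-0.145829+0.087767i, Y(Ω₂)=-0.000758+0.364019i
  term(m=-2) = -0.032969-0.027067i   from Y*(Ω₁)=+0.416092-0.157182i, Y(Ω₂)=-0.047836-0.083120i
  term(m=-1) = +0.257624+0.092205i   from Y*(Ω₁)=-0.648221+0.118353i, Y(Ω₂)=-0.359477-0.207877i
  term(m=+0) = -0.006101+0.000000i   from Y*(Ω₁)=+0.163403-0.000000i, Y(Ω₂)=-0.037340+0.000000i
  term(m=+1) = +0.257624-0.092205i   from Y*(Ω₁)=+0.648221+0.118353i, Y(Ω₂)=+0.359477-0.207877i
  term(m=+2) = -0.032969+0.027067i   from Y*(Ω₁)=+0.416092+0.157182i, Y(Ω₂)=-0.047836+0.083120i
  term(m=+3) = -0.031838+0.053151i   from Y*(Ω₁)=+0.145829+0.087767i, Y(Ω₂)=+0.000758+0.364019i
  term(m=+4) = +0.004164-0.020972i   from Y*(Ω₁)=+0.033379+0.029416i, Y(Ω₂)=-0.241439-0.415517i
  term(m=+5) = +0.000409+0.002746i   from Y*(Ω₁)=+0.005250+0.006656i, Y(Ω₂)=+0.284152+0.162743i
  term(m=+6) = -0.000082-0.000154i   from Y*(Ω₁)=+0.000560+0.001056i, Y(Ω₂)=-0.146191+0.000609i
  term(m=+7) = +0.000004+0.000004i   from Y*(Ω₁)=+0.000037+0.000116i, Y(Ω₂)=+0.038152-0.022275i
  term(m=+8) = -0.000000-0.000000i   from Y*(Ω₁)=+0.000001+0.000008i, Y(Ω₂)=-0.004058+0.007120i
Total Σ_m = +0.388518-0.000000i. Multiply by 0.739198: +0.287192-0.000000i. P_8(cos γ) = 0.287192

Legendre polynomial (addition theorem), +0.287192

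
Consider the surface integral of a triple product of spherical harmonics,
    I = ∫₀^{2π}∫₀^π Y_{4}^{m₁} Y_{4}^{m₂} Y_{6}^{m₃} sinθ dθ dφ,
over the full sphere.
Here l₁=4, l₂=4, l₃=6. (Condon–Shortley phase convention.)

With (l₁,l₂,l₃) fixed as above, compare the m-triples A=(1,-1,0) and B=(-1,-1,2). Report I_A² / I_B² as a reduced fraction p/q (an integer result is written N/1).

1/420

l's match ⇒ only the (l;m) 3-j factors differ between A and B.
A: triangle coeff Δ(4,4,6) = 1/1261260; Σ_t [0,2]: t=0:+1/2592 t=1:−1/2304 t=2:+1/28800 = -7/518400; (3j)²=1/25740 [(4 4 6; 1 -1 0)], sign=-1
B: triangle coeff Δ(4,4,6) = 1/1261260; Σ_t [0,2]: t=0:+1/8640 t=1:−1/2304 t=2:+1/8640 = -7/34560; (3j)²=7/429 [(4 4 6; -1 -1 2)], sign=-1
I_A²/I_B² = (1/25740)/(7/429) = 1/420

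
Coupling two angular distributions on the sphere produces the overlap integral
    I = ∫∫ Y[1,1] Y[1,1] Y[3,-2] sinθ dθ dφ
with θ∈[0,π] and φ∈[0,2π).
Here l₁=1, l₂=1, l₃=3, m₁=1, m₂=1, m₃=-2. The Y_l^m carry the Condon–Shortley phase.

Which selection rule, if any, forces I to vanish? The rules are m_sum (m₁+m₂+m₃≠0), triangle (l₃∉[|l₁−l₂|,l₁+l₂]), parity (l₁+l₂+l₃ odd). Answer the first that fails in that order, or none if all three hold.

triangle

m₁+m₂+m₃ = 1 + 1 − 2 = 0  ✓
triangle: need |l₁−l₂| ≤ l₃ ≤ l₁+l₂ = [0,2]; l₃=3 is outside  ✗
parity: l₁+l₂+l₃ = 5 is odd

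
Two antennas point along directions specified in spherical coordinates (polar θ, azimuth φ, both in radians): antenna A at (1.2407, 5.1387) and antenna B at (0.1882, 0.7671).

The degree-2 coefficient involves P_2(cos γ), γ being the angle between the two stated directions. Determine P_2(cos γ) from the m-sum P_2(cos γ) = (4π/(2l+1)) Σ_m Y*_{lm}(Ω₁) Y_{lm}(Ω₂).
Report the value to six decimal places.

-0.399180

Term-by-term m-sum for l=2 (normalisation 4π/5 = 2.513274):
  m=-2: Y*=-0.22747 - 0.26031j  Y=0.00049 - 0.01351j  product -0.00363 + 0.00294j
  m=-1: Y*=0.09796 - 0.21569j  Y=0.10222 - 0.09854j  product -0.01124 - 0.03170j
  m=+0: Y*=-0.21598 + 0.00000j  Y=0.59766 + 0.00000j  product -0.12909 + 0.00000j
  m=+1: Y*=-0.09796 - 0.21569j  Y=-0.10222 - 0.09854j  product -0.01124 + 0.03170j
  m=+2: Y*=-0.22747 + 0.26031j  Y=0.00049 + 0.01351j  product -0.00363 - 0.00294j
Σ over m = -0.15883 - 0.00000j; ×(4π/5) → -0.39918 - 0.00000j. Real part: -0.399180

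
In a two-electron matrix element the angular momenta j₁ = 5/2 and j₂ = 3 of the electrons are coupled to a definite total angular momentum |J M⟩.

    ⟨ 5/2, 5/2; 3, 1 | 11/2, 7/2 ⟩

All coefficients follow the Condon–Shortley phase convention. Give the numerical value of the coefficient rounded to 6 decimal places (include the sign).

j₁+j₂−J=0  J+j₁−j₂=5  J−j₁+j₂=6  j₁+j₂+J+1=12
(j₁±m₁, j₂±m₂, J±M) = (5,0,4,2,9,2)
P² = 99532800/11
sum k=0..0:
  [0] +1/5760 = 1/5760
S = 1/5760
C² = P²·S² = 3/11 ; C = +0.522233

+√(3/11) ≈ +0.522233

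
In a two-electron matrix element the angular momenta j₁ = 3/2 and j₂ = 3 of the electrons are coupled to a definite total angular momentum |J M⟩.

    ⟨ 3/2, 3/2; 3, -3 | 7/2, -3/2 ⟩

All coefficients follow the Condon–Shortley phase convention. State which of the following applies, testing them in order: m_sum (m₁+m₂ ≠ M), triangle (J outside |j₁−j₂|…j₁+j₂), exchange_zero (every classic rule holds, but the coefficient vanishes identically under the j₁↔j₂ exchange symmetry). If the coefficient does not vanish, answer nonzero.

nonzero

m-sum: m₁+m₂ = 3/2+(-3) = -3/2, M = -3/2  ✓
triangle: |j₁−j₂| = 3/2 ≤ J = 7/2 ≤ j₁+j₂ = 9/2  ✓
exchange: j₁≠j₂ or m₁≠m₂ — the exchange symmetry imposes no constraint here
value check: CG = +√(2/21) = +0.308607 ≠ 0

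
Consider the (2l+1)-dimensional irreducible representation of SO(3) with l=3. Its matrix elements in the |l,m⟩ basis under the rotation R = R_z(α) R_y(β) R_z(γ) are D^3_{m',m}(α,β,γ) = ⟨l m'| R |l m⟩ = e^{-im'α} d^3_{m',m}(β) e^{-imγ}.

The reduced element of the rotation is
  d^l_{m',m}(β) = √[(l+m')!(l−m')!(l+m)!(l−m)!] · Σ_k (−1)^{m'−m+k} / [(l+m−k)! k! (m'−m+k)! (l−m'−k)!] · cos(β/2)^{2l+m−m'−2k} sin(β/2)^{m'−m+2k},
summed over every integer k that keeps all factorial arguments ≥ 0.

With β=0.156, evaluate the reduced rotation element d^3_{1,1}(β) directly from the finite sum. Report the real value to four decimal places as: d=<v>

d=0.9341

d^3_{1,1}(β=0.1560) via the finite sum:
With c≡cos(β/2)=0.996960 and s≡sin(β/2)=0.077921, N=[24·2·24·2]^{1/2}=48.000000
k: max(0,(1)−(1))=0 … min(3+(1),3−(1))=2
  k=0: (−1)^0·48.0000/(48)·0.9970^6·0.0779^0 = +0.981895
  k=1: (−1)^1·48.0000/(6)·0.9970^4·0.0779^2 = -0.047985
  k=2: (−1)^2·48.0000/(8)·0.9970^2·0.0779^4 = +0.000220
d^3_{1,1}(0.1560) = +0.981895 -0.047985 +0.000220 = +0.934130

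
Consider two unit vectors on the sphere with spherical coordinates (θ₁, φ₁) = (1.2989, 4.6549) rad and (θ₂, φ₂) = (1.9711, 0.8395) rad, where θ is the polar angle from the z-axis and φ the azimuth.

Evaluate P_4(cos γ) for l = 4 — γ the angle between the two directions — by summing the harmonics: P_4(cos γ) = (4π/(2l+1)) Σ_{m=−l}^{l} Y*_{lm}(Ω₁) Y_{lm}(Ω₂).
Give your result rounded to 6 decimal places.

Addition theorem: P_4(cos γ) = (4π/9) Σ_m Y*_{lm}(Ω₁) Y_{lm}(Ω₂), m = −4…4:
  term(m=-4) = -0.10940 + 0.05236j   from Y*(Ω₁)=0.37097 - 0.08684j, Y(Ω₂)=-0.31090 + 0.06835j
  term(m=-3) = -0.04985 + 0.10304j   from Y*(Ω₁)=0.05156 + 0.29599j, Y(Ω₂)=0.30940 + 0.22233j
  term(m=-2) = -0.00061 - 0.00268j   from Y*(Ω₁)=0.15267 - 0.01763j, Y(Ω₂)=-0.00193 - 0.01778j
  term(m=-1) = 0.07848 + 0.06266j   from Y*(Ω₁)=0.01755 + 0.30486j, Y(Ω₂)=0.21963 - 0.24478j
  term(m=+0) = -0.00853 + 0.00000j   from Y*(Ω₁)=0.10773 + 0.00000j, Y(Ω₂)=-0.07921 + 0.00000j
  term(m=+1) = 0.07848 - 0.06266j   from Y*(Ω₁)=-0.01755 + 0.30486j, Y(Ω₂)=-0.21963 - 0.24478j
  term(m=+2) = -0.00061 + 0.00268j   from Y*(Ω₁)=0.15267 + 0.01763j, Y(Ω₂)=-0.00193 + 0.01778j
  term(m=+3) = -0.04985 - 0.10304j   from Y*(Ω₁)=-0.05156 + 0.29599j, Y(Ω₂)=-0.30940 + 0.22233j
  term(m=+4) = -0.10940 - 0.05236j   from Y*(Ω₁)=0.37097 + 0.08684j, Y(Ω₂)=-0.31090 - 0.06835j
Total Σ_m = -0.17130 + 0.00000j. Multiply by 1.396263: -0.23919 + 0.00000j. P_4(cos γ) = -0.239186

-0.239186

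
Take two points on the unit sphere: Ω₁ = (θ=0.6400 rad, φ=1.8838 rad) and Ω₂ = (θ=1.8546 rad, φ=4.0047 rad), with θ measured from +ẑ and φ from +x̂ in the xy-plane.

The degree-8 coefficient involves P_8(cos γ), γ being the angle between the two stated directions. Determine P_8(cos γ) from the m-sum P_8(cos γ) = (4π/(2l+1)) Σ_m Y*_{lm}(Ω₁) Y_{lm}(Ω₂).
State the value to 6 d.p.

-0.003641

Term-by-term m-sum for l=8 (normalisation 4π/17 = 0.739198):
  m=-8: Y*=(-0.006701, 0.004964)  Y=(0.302252, -0.216545)  product (-0.000950, 0.002951)
  m=-7: Y*=(0.036455, 0.026038)  Y=(0.421220, 0.103720)  product (0.012655, 0.014749)
  m=-6: Y*=(0.044669, -0.140791)  Y=(0.023322, 0.046341)  product (0.007566, -0.001213)
  m=-5: Y*=(-0.329472, 0.001904)  Y=(0.130879, -0.312294)  product (-0.042526, 0.103141)
  m=-4: Y*=(0.150725, 0.456692)  Y=(0.174789, -0.056151)  product (0.051989, 0.071361)
  m=-3: Y*=(0.290821, -0.212838)  Y=(-0.221283, -0.136362)  product (-0.093377, 0.007441)
  m=-2: Y*=(0.081895, 0.059211)  Y=(-0.035763, -0.228251)  product (0.010586, -0.020810)
  m=-1: Y*=(0.127733, -0.394673)  Y=(-0.143129, 0.167301)  product (0.047747, 0.077859)
  m=+0: Y*=(-0.031679, -0.000000)  Y=(-0.242941, 0.000000)  product (0.007696, 0.000000)
  m=+1: Y*=(-0.127733, -0.394673)  Y=(0.143129, 0.167301)  product (0.047747, -0.077859)
  m=+2: Y*=(0.081895, -0.059211)  Y=(-0.035763, 0.228251)  product (0.010586, 0.020810)
  m=+3: Y*=(-0.290821, -0.212838)  Y=(0.221283, -0.136362)  product (-0.093377, -0.007441)
  m=+4: Y*=(0.150725, -0.456692)  Y=(0.174789, 0.056151)  product (0.051989, -0.071361)
  m=+5: Y*=(0.329472, 0.001904)  Y=(-0.130879, -0.312294)  product (-0.042526, -0.103141)
  m=+6: Y*=(0.044669, 0.140791)  Y=(0.023322, -0.046341)  product (0.007566, 0.001213)
  m=+7: Y*=(-0.036455, 0.026038)  Y=(-0.421220, 0.103720)  product (0.012655, -0.014749)
  m=+8: Y*=(-0.006701, -0.004964)  Y=(0.302252, 0.216545)  product (-0.000950, -0.002951)
Accumulated sum (-0.004925, -0.000000); after 4π/(2l+1) scaling, (-0.003641, -0.000000) ⇒ P_8 = -0.003641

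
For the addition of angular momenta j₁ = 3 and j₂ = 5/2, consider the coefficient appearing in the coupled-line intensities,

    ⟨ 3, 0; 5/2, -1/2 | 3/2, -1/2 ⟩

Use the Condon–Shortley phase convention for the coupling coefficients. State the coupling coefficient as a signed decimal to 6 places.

√[4·4!2!1!/8! · 3!3!2!3!1!2!] = √(144/35)
  +(−1)^1/∏(1,3,2,1,0,0)! = -1/12  (running -1/12)
  +(−1)^2/∏(2,2,1,0,1,1)! = 1/4  (running 1/6)
⟨..|..⟩ = √(144/35)·(1/6) = +0.338062

+√(4/35) ≈ +0.338062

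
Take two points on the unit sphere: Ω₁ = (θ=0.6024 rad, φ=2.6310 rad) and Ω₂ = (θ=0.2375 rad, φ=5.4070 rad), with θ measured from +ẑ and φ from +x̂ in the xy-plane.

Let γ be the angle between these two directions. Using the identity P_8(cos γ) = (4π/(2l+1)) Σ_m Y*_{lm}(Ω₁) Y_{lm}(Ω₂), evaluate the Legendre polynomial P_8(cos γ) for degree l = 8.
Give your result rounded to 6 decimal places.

Term-by-term m-sum for l=8 (normalisation 4π/17 = 0.739198):
  m=-8: (-0.003216+0.004433i) × (+0.000004+0.000003i) = -0.000000+0.000000i  (running Σ = -0.000000+0.000000i)
  m=-7: (+0.028922-0.013354i) × (+0.000079-0.000012i) = +0.000002-0.000001i  (running Σ = +0.000002-0.000001i)
  m=-6: (-0.114062-0.008919i) × (+0.000436-0.000719i) = -0.000056+0.000078i  (running Σ = -0.000054+0.000077i)
  m=-5: (+0.233826+0.156096i) × (-0.002071-0.006017i) = +0.000455-0.001730i  (running Σ = +0.000401-0.001654i)
  m=-4: (-0.210849-0.413472i) × (-0.033372-0.012682i) = +0.001793+0.016472i  (running Σ = +0.002194+0.014819i)
  m=-3: (-0.016982+0.435010i) × (-0.127547+0.071854i) = -0.029091-0.056704i  (running Σ = -0.026897-0.041886i)
  m=-2: (+0.013071-0.021338i) × (-0.074508+0.405825i) = +0.007686+0.006894i  (running Σ = -0.019211-0.034991i)
  m=-1: (+0.353626-0.198079i) × (+0.430625+0.516884i) = +0.254664+0.097486i  (running Σ = +0.235453+0.062495i)
  m=0: (-0.163600-0.000000i) × (+0.248230+0.000000i) = -0.040611-0.000000i  (running Σ = +0.194842+0.062495i)
  m=1: (-0.353626-0.198079i) × (-0.430625+0.516884i) = +0.254664-0.097486i  (running Σ = +0.449506-0.034991i)
  m=2: (+0.013071+0.021338i) × (-0.074508-0.405825i) = +0.007686-0.006894i  (running Σ = +0.457191-0.041886i)
  m=3: (+0.016982+0.435010i) × (+0.127547+0.071854i) = -0.029091+0.056704i  (running Σ = +0.428100+0.014819i)
  m=4: (-0.210849+0.413472i) × (-0.033372+0.012682i) = +0.001793-0.016472i  (running Σ = +0.429893-0.001654i)
  m=5: (-0.233826+0.156096i) × (+0.002071-0.006017i) = +0.000455+0.001730i  (running Σ = +0.430348+0.000077i)
  m=6: (-0.114062+0.008919i) × (+0.000436+0.000719i) = -0.000056-0.000078i  (running Σ = +0.430292-0.000001i)
  m=7: (-0.028922-0.013354i) × (-0.000079-0.000012i) = +0.000002+0.000001i  (running Σ = +0.430294+0.000000i)
  m=8: (-0.003216-0.004433i) × (+0.000004-0.000003i) = -0.000000-0.000000i  (running Σ = +0.430294+0.000000i)
Σ over m = +0.430294+0.000000i; ×(4π/17) → +0.318073+0.000000i. Real part: 0.318073

0.318073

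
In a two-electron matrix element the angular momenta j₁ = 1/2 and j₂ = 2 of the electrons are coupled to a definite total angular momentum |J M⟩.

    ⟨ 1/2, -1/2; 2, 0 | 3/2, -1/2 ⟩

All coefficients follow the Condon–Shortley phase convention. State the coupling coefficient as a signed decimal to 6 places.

-0.632456

√[4·1!0!3!/5! · 0!1!2!2!1!2!] = √(8/5)
  +(−1)^1/∏(1,0,0,1,0,2)! = -1/2  (running -1/2)
⟨..|..⟩ = √(8/5)·(-1/2) = -0.632456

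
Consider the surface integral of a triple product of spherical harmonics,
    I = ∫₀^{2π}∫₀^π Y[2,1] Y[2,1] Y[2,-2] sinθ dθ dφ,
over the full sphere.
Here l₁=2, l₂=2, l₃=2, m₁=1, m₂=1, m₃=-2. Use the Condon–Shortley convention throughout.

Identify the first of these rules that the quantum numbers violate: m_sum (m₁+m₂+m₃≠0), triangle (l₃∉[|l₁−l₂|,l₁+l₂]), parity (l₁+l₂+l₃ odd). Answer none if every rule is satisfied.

m₁+m₂+m₃ = 1 + 1 − 2 = 0  ✓
triangle: |2−2|=0 ≤ l₃=2 ≤ 2+2=4  ✓
parity: l₁+l₂+l₃ = 6 is even  ✓

none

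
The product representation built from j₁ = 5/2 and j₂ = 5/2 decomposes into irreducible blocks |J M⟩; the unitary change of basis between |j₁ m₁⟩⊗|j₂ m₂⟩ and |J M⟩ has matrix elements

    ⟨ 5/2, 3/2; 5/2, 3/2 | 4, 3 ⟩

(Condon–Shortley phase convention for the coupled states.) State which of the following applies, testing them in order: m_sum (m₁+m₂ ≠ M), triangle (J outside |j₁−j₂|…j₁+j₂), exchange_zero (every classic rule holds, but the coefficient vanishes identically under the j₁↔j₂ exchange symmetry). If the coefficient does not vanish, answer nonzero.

m-sum: m₁+m₂ = 3/2+3/2 = 3, M = 3  ✓
triangle: |j₁−j₂| = 0 ≤ J = 4 ≤ j₁+j₂ = 5  ✓
exchange: j₁=j₂ and m₁=m₂, and (−1)^(j₁+j₂−J) = (−1)^1 = −1 forces ⟨j₁m₁;j₂m₂|JM⟩ = −⟨j₂m₂;j₁m₁|JM⟩ = −⟨j₁m₁;j₂m₂|JM⟩ ⇒ the coefficient vanishes identically
Racah sum check: Σ_k collapses to 0 ⇒ CG = 0

exchange_zero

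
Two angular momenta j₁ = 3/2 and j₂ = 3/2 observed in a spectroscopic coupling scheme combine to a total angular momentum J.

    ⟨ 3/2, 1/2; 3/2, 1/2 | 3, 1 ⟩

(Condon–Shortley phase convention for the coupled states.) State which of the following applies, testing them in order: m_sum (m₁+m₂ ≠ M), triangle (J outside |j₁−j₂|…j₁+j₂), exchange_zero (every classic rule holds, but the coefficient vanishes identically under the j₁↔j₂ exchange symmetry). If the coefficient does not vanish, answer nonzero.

nonzero

m-sum: m₁+m₂ = 1/2+1/2 = 1, M = 1  ✓
triangle: |j₁−j₂| = 0 ≤ J = 3 ≤ j₁+j₂ = 3  ✓
exchange: j₁=j₂, m₁=m₂ with (−1)^(j₁+j₂−J) = (−1)^0 = +1 — symmetry imposes no zero
value check: CG = +√(3/5) = +0.774597 ≠ 0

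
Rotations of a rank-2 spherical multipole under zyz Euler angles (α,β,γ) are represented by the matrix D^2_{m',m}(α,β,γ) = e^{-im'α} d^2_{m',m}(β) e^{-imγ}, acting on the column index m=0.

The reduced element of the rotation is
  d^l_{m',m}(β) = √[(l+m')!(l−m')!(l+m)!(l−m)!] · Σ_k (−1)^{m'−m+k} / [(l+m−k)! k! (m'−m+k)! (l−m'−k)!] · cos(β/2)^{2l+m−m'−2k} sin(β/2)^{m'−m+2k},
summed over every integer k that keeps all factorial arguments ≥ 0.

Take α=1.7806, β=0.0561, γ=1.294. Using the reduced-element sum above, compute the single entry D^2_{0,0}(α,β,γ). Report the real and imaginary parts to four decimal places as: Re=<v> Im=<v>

Re=0.9953 Im=0.0000

D^2_{0,0}(1.7806,0.0561,1.2940) = e^{-i·0·1.7806}·d^2_{0,0}(0.0561)·e^{-i·0·1.2940}. Compute d first:
Half-angle: c=0.999607, s=0.028046. N=√(2·2·2·2)=4.000000
The bounds max(0,m−m')=0 and min(l+m,l−m')=2 give 3 terms
  k=0: (−1)^0·4.0000/(4)·0.9996^4·0.0280^0 = +0.998427
  k=1: (−1)^1·4.0000/(1)·0.9996^2·0.0280^2 = -0.003144
  k=2: (−1)^2·4.0000/(4)·0.9996^0·0.0280^4 = +0.000001
d^2_{0,0}(0.0561) = +0.998427 -0.003144 +0.000001 = +0.995284
Phases: e^{-i·(0)·1.7806}=+1.000000+0.000000i, e^{-i·(0)·1.2940}=+1.000000+0.000000i ⇒ D=+0.995284+0.000000i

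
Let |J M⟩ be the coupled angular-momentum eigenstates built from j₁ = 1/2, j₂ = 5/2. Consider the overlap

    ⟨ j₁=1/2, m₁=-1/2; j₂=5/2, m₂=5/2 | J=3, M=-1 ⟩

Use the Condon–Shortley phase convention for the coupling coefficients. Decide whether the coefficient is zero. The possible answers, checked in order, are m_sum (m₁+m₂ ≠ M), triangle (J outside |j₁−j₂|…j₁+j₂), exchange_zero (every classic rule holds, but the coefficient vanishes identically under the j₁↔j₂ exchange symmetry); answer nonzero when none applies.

m-sum: m₁+m₂ = -1/2+5/2 = 2, M = -1  ✗ ⇒ coefficient is 0

m_sum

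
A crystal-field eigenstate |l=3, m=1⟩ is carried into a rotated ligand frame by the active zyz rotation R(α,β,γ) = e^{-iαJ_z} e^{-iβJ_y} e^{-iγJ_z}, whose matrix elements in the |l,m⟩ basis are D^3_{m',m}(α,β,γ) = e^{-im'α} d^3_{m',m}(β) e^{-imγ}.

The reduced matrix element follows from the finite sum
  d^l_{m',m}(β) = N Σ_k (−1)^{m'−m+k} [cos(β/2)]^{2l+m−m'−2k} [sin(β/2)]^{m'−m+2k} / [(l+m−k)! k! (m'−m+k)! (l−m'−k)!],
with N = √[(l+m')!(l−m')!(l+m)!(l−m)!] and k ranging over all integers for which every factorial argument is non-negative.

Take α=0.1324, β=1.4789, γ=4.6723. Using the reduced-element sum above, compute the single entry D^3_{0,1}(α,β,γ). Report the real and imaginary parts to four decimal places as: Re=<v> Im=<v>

Re=0.0166 Im=-0.4127

D^3_{0,1}(0.1324,1.4789,4.6723) = e^{-i·0·0.1324}·d^3_{0,1}(1.4789)·e^{-i·1·4.6723}. Compute d first:
With c≡cos(β/2)=0.738839 and s≡sin(β/2)=0.673882, N=[6·6·24·2]^{1/2}=41.569219
The bounds max(0,m−m')=1 and min(l+m,l−m')=3 give 3 terms
  k=1: (−1)^0·41.5692/(12)·0.7388^5·0.6739^1 = +0.513954
  k=2: (−1)^1·41.5692/(4)·0.7388^3·0.6739^3 = -1.282664
  k=3: (−1)^2·41.5692/(12)·0.7388^1·0.6739^5 = +0.355679
d^3_{0,1}(1.4789) = +0.513954 -1.282664 +0.355679 = -0.413030
D = (+1.000000+0.000000i)·(-0.413030)·(-0.040078+0.999197i) = +0.016554-0.412698i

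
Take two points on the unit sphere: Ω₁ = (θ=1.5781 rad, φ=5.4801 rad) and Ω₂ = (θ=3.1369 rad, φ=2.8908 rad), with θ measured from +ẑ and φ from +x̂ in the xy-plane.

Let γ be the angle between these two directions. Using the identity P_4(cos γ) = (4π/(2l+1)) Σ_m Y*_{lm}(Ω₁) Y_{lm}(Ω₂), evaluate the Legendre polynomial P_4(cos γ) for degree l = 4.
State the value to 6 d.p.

0.374959

Addition theorem: P_4(cos γ) = (4π/9) Σ_m Y*_{lm}(Ω₁) Y_{lm}(Ω₂), m = −4…4:
  m=-4: (-0.44138 + 0.03128j) × (0.00000 + 0.00000j) = -0.00000 - 0.00000j  (running Σ = -0.00000 - 0.00000j)
  m=-3: (0.00680 + 0.00611j) × (0.00000 + 0.00000j) = 0.00000 + 0.00000j  (running Σ = 0.00000 + 0.00000j)
  m=-2: (0.01183 + 0.33417j) × (0.00004 + 0.00002j) = -0.00001 + 0.00001j  (running Σ = -0.00001 + 0.00001j)
  m=-1: (0.00720 - 0.00746j) × (0.00860 + 0.00220j) = 0.00008 - 0.00005j  (running Σ = 0.00007 - 0.00004j)
  m=0: (0.31719 + 0.00000j) × (0.84619 + 0.00000j) = 0.26840 + 0.00000j  (running Σ = 0.26847 - 0.00004j)
  m=1: (-0.00720 - 0.00746j) × (-0.00860 + 0.00220j) = 0.00008 + 0.00005j  (running Σ = 0.26855 + 0.00001j)
  m=2: (0.01183 - 0.33417j) × (0.00004 - 0.00002j) = -0.00001 - 0.00001j  (running Σ = 0.26854 + 0.00000j)
  m=3: (-0.00680 + 0.00611j) × (-0.00000 + 0.00000j) = 0.00000 - 0.00000j  (running Σ = 0.26854 - 0.00000j)
  m=4: (-0.44138 - 0.03128j) × (0.00000 - 0.00000j) = -0.00000 + 0.00000j  (running Σ = 0.26854 + 0.00000j)
Total Σ_m = 0.26854 + 0.00000j. Multiply by 1.396263: 0.37496 + 0.00000j. P_4(cos γ) = 0.374959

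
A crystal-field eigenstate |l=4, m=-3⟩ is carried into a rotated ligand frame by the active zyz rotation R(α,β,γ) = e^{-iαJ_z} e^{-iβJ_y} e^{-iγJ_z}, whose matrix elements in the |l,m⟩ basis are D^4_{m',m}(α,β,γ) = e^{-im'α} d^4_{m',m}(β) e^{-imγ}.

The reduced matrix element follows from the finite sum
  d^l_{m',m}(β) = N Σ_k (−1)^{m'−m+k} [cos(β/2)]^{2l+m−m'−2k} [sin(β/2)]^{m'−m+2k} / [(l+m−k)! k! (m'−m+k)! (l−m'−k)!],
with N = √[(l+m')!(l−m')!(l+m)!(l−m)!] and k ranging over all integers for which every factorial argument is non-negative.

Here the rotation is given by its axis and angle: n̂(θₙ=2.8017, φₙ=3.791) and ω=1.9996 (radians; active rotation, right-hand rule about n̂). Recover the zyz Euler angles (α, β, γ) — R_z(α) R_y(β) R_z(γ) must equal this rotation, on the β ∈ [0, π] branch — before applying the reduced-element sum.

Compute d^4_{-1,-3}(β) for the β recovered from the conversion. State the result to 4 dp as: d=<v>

d=0.4189

Axis–angle → zyz. n̂ = (sinθₙcosφₙ, sinθₙsinφₙ, cosθₙ) = (-0.265523, -0.201603, -0.942790), ω = 1.9996.
R = I cosω + sinω [n̂]ₓ + (1−cosω) n̂n̂ᵀ gives
  R = [-0.315967, +0.933221, +0.171065; -0.781647, -0.358240, +0.510581; +0.537767, +0.027614, +0.842641]
β = atan2(√(R₁₃²+R₂₃²), R₃₃) = 0.568627; α = atan2(R₂₃, R₁₃) mod 2π = 1.247510; γ = atan2(R₃₂, −R₃₁) mod 2π = 3.090288
d^4_{-1,-3}(β=0.5686) via the finite sum:
c=cos(0.568627/2)=0.959854, s=sin(0.568627/2)=0.280499; N=√[6·120·1·5040]=1904.940944
Admissible k: 0..1 (factorial args all ≥0)
  k=0: (−1)^2·1904.9409/(240)·0.9599^6·0.2805^2 = +0.488387
  k=1: (−1)^3·1904.9409/(144)·0.9599^4·0.2805^4 = -0.069512
d^4_{-1,-3}(0.5686) = +0.488387 -0.069512 = +0.418874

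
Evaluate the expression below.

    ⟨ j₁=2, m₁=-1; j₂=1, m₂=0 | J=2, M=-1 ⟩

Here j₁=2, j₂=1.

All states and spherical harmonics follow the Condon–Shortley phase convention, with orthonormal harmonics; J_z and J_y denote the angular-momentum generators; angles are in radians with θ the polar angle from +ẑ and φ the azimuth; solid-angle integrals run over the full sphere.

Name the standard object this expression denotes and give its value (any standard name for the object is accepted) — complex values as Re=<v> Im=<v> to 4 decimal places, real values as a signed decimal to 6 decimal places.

Clebsch–Gordan coefficient, −√(1/6) ≈ -0.408248

This is a Clebsch–Gordan (vector-coupling) coefficient.
j₁+j₂−J=1  J+j₁−j₂=3  J−j₁+j₂=1  j₁+j₂+J+1=6
(j₁±m₁, j₂±m₂, J±M) = (1,3,1,1,1,3)
P² = 3/2
sum k=0..1:
  [0] +1/6 = 1/6
  [1] −1/2 = -1/2
S = -1/3
C² = P²·S² = 1/6 ; C = -0.408248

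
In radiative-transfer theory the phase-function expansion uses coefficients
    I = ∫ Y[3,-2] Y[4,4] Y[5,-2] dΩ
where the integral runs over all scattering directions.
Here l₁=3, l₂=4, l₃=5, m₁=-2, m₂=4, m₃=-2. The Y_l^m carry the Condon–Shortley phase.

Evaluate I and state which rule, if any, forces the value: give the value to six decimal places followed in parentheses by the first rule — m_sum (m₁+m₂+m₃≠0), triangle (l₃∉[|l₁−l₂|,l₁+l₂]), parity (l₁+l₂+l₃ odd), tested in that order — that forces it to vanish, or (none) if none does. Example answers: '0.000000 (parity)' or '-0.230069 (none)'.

-0.109480 (none)

Rules hold: Σm=0, L=12 even, 1≤5≤7.
N = 7·9·11 = 693
Δ = 2!·4!·6!/13! = 1/180180
Racah Σ t=0..2: t=0:+1/576 t=1:−1/144 t=2:+1/576 = -1/288
⇒ 3j(3 4 5; 0 0 0)² = 20/1001, sgn +1
Racah Σ t=2..2: t=2:+1/8640 = 1/8640
⇒ 3j(3 4 5; -2 4 -2)² = 14/1287, sgn -1
4πI² = N·(3j₀)²·(3jₘ)² = 280/1859
I = -1·√(0.150619/4π) = -0.10947990
No selection rule forces the value: the integral is nonzero (none).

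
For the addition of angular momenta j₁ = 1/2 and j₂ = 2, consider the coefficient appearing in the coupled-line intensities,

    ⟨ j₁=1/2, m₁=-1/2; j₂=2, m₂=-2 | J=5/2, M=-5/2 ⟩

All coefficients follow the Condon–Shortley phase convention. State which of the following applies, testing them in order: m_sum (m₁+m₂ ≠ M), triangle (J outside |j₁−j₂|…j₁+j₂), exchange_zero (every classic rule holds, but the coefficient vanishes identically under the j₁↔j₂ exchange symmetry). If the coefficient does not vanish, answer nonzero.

m-sum: m₁+m₂ = -1/2+(-2) = -5/2, M = -5/2  ✓
triangle: |j₁−j₂| = 3/2 ≤ J = 5/2 ≤ j₁+j₂ = 5/2  ✓
exchange: j₁≠j₂ or m₁≠m₂ — the exchange symmetry imposes no constraint here
value check: CG = +1 = +1.000000 ≠ 0

nonzero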